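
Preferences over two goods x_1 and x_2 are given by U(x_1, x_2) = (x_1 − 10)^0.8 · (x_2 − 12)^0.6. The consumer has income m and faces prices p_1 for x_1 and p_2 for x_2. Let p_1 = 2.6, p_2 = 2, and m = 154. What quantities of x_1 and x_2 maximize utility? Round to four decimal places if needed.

x_1* = 32.8571, x_2* = 34.2857

Substituting into the budget: x_1* = 10 + 4/7·(m − 10·p_1 − 12·p_2)/p_1, and x_2* = 12 + 3/7·(…)/p_2.
Discretionary income = 154 − 10·2.6 − 12·2 = 104; x_1* = 10 + 4/7·104/2.6 = 32.8571; x_2* = 12 + 3/7·104/2 = 34.2857.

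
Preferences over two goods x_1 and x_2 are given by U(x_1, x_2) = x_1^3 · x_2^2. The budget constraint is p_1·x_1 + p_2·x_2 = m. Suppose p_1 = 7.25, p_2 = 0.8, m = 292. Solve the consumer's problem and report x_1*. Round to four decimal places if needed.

x_1* = 24.1655

Demand: x_1*(p_1,p_2,m) = 0.6·m/p_1 and x_2* = 0.4·m/p_2.
At p_1=7.25, p_2=0.8, m=292: x_1* = 0.6·292/7.25 = 24.1655.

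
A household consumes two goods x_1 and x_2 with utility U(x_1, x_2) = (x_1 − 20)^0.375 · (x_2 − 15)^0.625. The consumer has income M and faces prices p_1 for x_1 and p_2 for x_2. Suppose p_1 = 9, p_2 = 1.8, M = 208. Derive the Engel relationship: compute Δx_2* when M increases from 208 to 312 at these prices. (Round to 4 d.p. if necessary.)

Let x_1' = x_1−20, x_2' = x_2−15. MRS = (3/5)·x_2'/x_1' = p_1/p_2.
Substituting into the budget: x_1* = 20 + 0.375·(M − 20·p_1 − 15·p_2)/p_1, and x_2* = 15 + 0.625·(…)/p_2.
Discretionary income = 208 − 20·9 − 15·1.8 = 1; x_2* = 15 + 0.625·1/1.8 = 15.3472.
At M' = 312: x_2* = 51.4583. Change: 51.4583 − 15.3472 = 36.1111.

Δx_2* = 36.1111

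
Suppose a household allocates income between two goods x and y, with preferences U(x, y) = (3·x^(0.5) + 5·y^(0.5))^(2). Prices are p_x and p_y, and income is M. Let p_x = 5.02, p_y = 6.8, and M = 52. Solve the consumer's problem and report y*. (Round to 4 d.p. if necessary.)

y* = 5.1404

MU_x ∝ 3·x^(-0.5), MU_y ∝ 5·y^(-0.5), so MRS = (3/5)·(y/x)^(0.5) = p_x/p_y.
Solve for the ratio: y/x = [(5/3)·p_x/p_y]^(2).
Substitute y = (y/x)·x into the budget: x* = M/(p_x + p_y·(y/x)).
Numerically y/x = 1.513865, so x* = 52/(5.02 + 6.8·1.513865) = 3.3955 and y* = 1.513865·3.3955 = 5.1404.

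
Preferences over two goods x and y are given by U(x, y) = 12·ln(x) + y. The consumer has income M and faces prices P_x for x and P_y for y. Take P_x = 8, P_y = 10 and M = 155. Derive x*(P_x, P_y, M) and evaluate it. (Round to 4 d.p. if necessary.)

x* = 15

At the given prices: x* = 12·10/8 = 15.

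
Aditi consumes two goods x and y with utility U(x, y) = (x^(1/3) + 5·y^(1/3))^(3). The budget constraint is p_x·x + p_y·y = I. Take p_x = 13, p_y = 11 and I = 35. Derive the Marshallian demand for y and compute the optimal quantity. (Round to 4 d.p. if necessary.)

y* = 2.9399

MU_x ∝ x^(-2/3), MU_y ∝ 5·y^(-2/3), so MRS = (1/5)·(y/x)^(2/3) = p_x/p_y.
Solve for the ratio: y/x = [5·p_x/p_y]^(1.5).
With the ratio pinned down, the budget gives x* = I/(p_x + p_y·(y/x)) and y* = (y/x)·x*.
Numerically y/x = 14.364186, so x* = 35/(13 + 11·14.364186) = 0.2047 and y* = 14.364186·0.2047 = 2.9399.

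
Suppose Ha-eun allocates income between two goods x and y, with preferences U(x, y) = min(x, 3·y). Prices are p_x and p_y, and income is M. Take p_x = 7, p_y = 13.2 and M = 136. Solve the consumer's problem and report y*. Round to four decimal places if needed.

Demand: x*(p_x,p_y,M) = 3·M/(3·p_x + p_y), y* = M/(3·p_x + p_y).
Here 3·7 + 13.2 = 34.2, giving y* = 3.9766.

y* = 3.9766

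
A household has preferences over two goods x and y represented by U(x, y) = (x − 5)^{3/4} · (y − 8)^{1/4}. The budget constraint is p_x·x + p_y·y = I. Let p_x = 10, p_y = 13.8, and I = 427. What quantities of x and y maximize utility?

This is Cobb-Douglas in (x−5, y−8): tangency gives 0.75·p_y·(y−8) = 0.25·p_x·(x−5).
Substituting into the budget: x* = 5 + 0.75·(I − 5·p_x − 8·p_y)/p_x, and y* = 8 + 0.25·(…)/p_y.
Discretionary income = 427 − 5·10 − 8·13.8 = 266.6; x* = 5 + 0.75·266.6/10 = 24.995; y* = 8 + 0.25·266.6/13.8 = 12.8297.

x* = 24.995, y* = 12.8297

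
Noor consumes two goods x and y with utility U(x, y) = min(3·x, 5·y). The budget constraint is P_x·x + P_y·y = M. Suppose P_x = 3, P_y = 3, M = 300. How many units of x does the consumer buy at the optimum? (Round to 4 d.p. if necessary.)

With perfect complements, no substitution: consume in ratio x:y = 5:3.
Budget: P_x·x + P_y·(3/5)·x = M, so (5·P_x + 3·P_y)·x = 5·M.
Demand: x*(P_x,P_y,M) = 5·M/(5·P_x + 3·P_y), y* = 3·M/(5·P_x + 3·P_y).
Here 5·3 + 3·3 = 24, giving x* = 62.5.

x* = 62.5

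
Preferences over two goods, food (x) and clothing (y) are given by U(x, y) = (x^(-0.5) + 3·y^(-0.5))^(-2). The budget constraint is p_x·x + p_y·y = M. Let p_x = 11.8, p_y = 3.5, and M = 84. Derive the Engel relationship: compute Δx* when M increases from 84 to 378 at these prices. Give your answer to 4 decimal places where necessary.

MRS = MU_x/MU_y = (1/3)·(y/x)^(1.5). Set equal to p_x/p_y.
Hence y/x = (3·p_x/p_y)^(1/(1.5)), i.e. raised to the 2/3 power.
Substitute y = (y/x)·x into the budget: x* = M/(p_x + p_y·(y/x)).
Numerically y/x = 4.676886, so x* = 84/(11.8 + 3.5·4.676886) = 2.982.
At M' = 378: x* = 13.419. Change: 13.419 − 2.982 = 10.437.

Δx* = 10.437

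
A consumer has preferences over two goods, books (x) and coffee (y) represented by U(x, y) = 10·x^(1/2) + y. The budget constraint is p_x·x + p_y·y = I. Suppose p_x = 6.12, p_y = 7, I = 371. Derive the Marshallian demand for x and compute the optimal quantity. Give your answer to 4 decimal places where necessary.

x* = 32.7064

MU_x = 5/√x, MU_y = 1. Tangency: 5/√x = p_x/p_y.
Thus x* = (5·p_y/p_x)² — independent of I — with the rest of income spent on y.
Plugging in: x* = (5·7/6.12)² = 32.7064.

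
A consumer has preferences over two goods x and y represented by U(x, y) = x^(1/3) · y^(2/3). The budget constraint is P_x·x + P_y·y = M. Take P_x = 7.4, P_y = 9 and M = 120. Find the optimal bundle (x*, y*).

Tangency: MRS = (1/2)·y/x = P_x/P_y.
Rearranging, P_y·y = 2·P_x·x. Substituting into the budget gives P_x·x·(1 + 2) = M.
Demand: x*(P_x,P_y,M) = 1/3·M/P_x and y* = 2/3·M/P_y.
At P_x=7.4, P_y=9, M=120: x* = 1/3·120/7.4 = 5.4054, y* = 8.8889.

x* = 5.4054, y* = 8.8889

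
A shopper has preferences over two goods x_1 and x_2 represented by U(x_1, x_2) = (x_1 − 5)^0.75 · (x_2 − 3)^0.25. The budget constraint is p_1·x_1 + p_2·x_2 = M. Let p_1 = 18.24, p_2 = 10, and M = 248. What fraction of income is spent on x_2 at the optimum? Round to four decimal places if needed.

This is Cobb-Douglas in (x_1−5, x_2−3): tangency gives 0.75·p_2·(x_2−3) = 0.25·p_1·(x_1−5).
Substituting into the budget: x_1* = 5 + 0.75·(M − 5·p_1 − 3·p_2)/p_1, and x_2* = 3 + 0.25·(…)/p_2.
Discretionary income = 248 − 5·18.24 − 3·10 = 126.8; x_1* = 5 + 0.75·126.8/18.24 = 10.2138; x_2* = 3 + 0.25·126.8/10 = 6.17.
Expenditure on x_2: 10·6.17 = 61.7; share = 0.2488.

share on x_2 = 0.2488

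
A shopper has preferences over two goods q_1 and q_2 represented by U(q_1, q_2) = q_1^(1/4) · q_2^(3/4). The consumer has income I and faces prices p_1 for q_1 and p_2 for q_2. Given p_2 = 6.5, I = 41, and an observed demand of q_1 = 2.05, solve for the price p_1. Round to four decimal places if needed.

p_1 = 5

Tangency: MRS = (1/3)·q_2/q_1 = p_1/p_2.
Rearranging, p_2·q_2 = 3·p_1·q_1. Substituting into the budget gives p_1·q_1·(1 + 3) = I.
Demand: q_1*(p_1,p_2,I) = 0.25·I/p_1 and q_2* = 0.75·I/p_2.
Set q_1* = 2.05 in the demand function and solve for p_1: p_1 = 5.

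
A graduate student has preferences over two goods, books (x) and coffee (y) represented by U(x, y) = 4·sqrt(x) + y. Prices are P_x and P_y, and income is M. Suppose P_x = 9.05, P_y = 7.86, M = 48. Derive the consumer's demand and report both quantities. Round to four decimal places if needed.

x* = 3.0172, y* = 2.6328

Set MRS = P_x/P_y: 2·x^(−1/2) = P_x/P_y.
Solve: √x = 2·P_y/P_x, so x*(P_x,P_y) = (2·P_y/P_x)², and y* = (M − P_x·x*)/P_y.
Plugging in: x* = (2·7.86/9.05)² = 3.0172, y* = 2.6328.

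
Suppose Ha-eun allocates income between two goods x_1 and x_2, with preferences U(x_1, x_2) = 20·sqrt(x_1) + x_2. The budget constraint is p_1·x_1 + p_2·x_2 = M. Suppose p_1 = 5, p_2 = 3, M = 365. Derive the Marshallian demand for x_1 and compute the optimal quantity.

Solve: √x_1 = 10·p_2/p_1, so x_1*(p_1,p_2) = (10·p_2/p_1)², and x_2* = (M − p_1·x_1*)/p_2.
Plugging in: x_1* = (10·3/5)² = 36.

x_1* = 36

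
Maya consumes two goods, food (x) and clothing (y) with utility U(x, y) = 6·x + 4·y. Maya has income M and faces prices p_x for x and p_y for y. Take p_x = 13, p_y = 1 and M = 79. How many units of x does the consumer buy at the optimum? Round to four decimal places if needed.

x* = 0

Perfect substitutes: compare marginal utility per dollar. 6/p_x vs 4/p_y → 0.4615 vs 4.
y gives more utility per dollar, so spend all income on y: y* = M/p_y, x* = 0.
Numerically: x* = 0, y* = 79.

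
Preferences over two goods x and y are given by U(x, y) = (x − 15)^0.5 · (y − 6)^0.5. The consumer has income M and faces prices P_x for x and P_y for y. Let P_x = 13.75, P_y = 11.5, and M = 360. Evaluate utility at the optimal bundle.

Let x' = x−15, y' = y−6. MRS = y'/x' = P_x/P_y.
After buying the subsistence bundle (15, 6), a share 0.5 of the remaining income goes to x: x* = 15 + 0.5·(M − 15P_x − 6P_y)/P_x.
Discretionary income = 360 − 15·13.75 − 6·11.5 = 84.75; x* = 15 + 0.5·84.75/13.75 = 18.0818; y* = 6 + 0.5·84.75/11.5 = 9.6848.
Utility at the optimum: U(18.0818, 9.6848) = 3.3698.

V = 3.3698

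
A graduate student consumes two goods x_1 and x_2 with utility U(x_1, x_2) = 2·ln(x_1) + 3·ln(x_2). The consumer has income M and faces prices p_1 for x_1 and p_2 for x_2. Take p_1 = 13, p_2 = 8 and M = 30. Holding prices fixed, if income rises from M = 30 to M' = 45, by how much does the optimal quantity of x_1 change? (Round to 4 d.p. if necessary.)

Δx_1* = 0.4615

Demand: x_1*(p_1,p_2,M) = 0.4·M/p_1 and x_2* = 0.6·M/p_2.
At p_1=13, p_2=8, M=30: x_1* = 0.4·30/13 = 0.9231.
At M' = 45: x_1* = 1.3846. Change: 1.3846 − 0.9231 = 0.4615.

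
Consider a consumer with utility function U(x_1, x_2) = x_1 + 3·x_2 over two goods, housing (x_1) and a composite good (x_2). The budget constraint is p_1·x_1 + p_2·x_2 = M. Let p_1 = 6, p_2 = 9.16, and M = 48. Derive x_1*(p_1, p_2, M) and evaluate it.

x_1* = 0

Linear utility — the consumer picks whichever good has higher MU/price: 1/6 = 0.1667 vs 3/9.16 = 0.3275.
x_2 gives more utility per dollar, so spend all income on x_2: x_2* = M/p_2, x_1* = 0.
Numerically: x_1* = 0, x_2* = 5.2402.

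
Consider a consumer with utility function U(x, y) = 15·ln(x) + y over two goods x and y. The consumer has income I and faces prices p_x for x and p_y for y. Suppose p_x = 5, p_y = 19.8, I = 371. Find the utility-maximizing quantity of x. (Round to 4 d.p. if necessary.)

MU_x = 15/x, MU_y = 1. Tangency: 15/x = p_x/p_y.
So x*(p_x,p_y) = 15·p_y/p_x, independent of income; and y* = (I − 15·p_y)/p_y.
At the given prices: x* = 15·19.8/5 = 59.4.

x* = 59.4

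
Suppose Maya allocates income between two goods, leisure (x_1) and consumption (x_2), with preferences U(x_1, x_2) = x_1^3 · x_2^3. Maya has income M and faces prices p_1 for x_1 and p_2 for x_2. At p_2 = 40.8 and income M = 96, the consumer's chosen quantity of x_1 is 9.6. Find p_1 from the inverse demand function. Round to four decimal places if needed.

p_1 = 5

The MRS is x_2/x_1. Set MRS = p_1/p_2.
Rearranging, p_2·x_2 = p_1·x_1. Substituting into the budget gives p_1·x_1·(1 + 1) = M.
Demand: x_1*(p_1,p_2,M) = 0.5·M/p_1 and x_2* = 0.5·M/p_2.
Set x_1* = 9.6 in the demand function and solve for p_1: p_1 = 5.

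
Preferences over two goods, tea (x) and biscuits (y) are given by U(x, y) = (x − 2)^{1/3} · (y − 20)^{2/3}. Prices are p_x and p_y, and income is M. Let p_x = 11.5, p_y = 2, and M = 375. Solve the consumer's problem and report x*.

Discretionary income = 375 − 2·11.5 − 20·2 = 312; x* = 2 + 1/3·312/11.5 = 11.0435.

x* = 11.0435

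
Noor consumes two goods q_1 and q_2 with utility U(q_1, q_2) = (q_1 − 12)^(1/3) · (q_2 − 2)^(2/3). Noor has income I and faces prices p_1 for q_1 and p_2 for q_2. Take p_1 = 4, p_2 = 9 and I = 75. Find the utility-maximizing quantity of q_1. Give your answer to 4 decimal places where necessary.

Let q_1' = q_1−12, q_2' = q_2−2. MRS = (1/2)·q_2'/q_1' = p_1/p_2.
After buying the subsistence bundle (12, 2), a share 1/3 of the remaining income goes to q_1: q_1* = 12 + 1/3·(I − 12p_1 − 2p_2)/p_1.
Discretionary income = 75 − 12·4 − 2·9 = 9; q_1* = 12 + 1/3·9/4 = 12.75.

q_1* = 12.75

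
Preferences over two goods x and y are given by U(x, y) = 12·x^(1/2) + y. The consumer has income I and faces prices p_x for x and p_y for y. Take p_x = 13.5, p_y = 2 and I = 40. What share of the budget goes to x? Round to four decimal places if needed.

share on x = 0.2667

MU_x = 6/√x, MU_y = 1. Tangency: 6/√x = p_x/p_y.
Solve: √x = 6·p_y/p_x, so x*(p_x,p_y) = (6·p_y/p_x)², and y* = (I − p_x·x*)/p_y.
Plugging in: x* = (6·2/13.5)² = 0.7901, y* = 14.6667.
Expenditure on x: 13.5·0.7901 = 10.6667; share = 0.2667.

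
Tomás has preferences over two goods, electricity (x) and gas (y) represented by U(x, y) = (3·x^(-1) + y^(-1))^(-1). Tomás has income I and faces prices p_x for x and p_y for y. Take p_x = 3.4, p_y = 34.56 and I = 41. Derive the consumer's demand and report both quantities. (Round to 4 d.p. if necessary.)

From the CES first-order condition, 3·(y/x)^(2) = p_x/p_y.
Solve for the ratio: y/x = [(1/3)·p_x/p_y]^(0.5).
Substitute y = (y/x)·x into the budget: x* = I/(p_x + p_y·(y/x)).
Numerically y/x = 0.181089, so x* = 41/(3.4 + 34.56·0.181089) = 4.245 and y* = 0.181089·4.245 = 0.7687.

x* = 4.245, y* = 0.7687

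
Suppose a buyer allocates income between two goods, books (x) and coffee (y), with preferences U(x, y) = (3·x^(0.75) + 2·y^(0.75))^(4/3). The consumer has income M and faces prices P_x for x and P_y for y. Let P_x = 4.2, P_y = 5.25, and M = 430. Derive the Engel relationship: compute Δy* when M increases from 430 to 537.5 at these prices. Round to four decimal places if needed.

Δy* = 1.8807

From the CES first-order condition, (3/2)·(y/x)^(0.25) = P_x/P_y.
Hence y/x = ((2/3)·P_x/P_y)^(1/(0.25)), i.e. raised to the 4 power.
With the ratio pinned down, the budget gives x* = M/(P_x + P_y·(y/x)) and y* = (y/x)·x*.
Numerically y/x = 0.080909, so x* = 430/(4.2 + 5.25·0.080909) = 92.9776 and y* = 0.080909·92.9776 = 7.5227.
At M' = 537.5: y* = 9.4034. Change: 9.4034 − 7.5227 = 1.8807.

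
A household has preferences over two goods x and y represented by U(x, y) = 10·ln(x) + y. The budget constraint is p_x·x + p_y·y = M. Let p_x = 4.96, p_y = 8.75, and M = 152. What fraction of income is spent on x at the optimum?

At the given prices: x* = 10·8.75/4.96 = 17.6411, and y* = 7.3714.
Expenditure on x: 4.96·17.6411 = 87.5; share = 0.5757.

share on x = 0.5757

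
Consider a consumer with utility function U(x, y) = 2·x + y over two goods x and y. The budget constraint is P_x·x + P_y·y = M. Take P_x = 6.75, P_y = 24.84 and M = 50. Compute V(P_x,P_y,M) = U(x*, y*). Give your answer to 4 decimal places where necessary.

Linear utility — the consumer picks whichever good has higher MU/price: 2/6.75 = 0.2963 vs 1/24.84 = 0.0403.
x gives more utility per dollar, so spend all income on x: x* = M/P_x, y* = 0.
Numerically: x* = 7.4074, y* = 0.
Utility at the optimum: U(7.4074, 0) = 14.8148.

V = 14.8148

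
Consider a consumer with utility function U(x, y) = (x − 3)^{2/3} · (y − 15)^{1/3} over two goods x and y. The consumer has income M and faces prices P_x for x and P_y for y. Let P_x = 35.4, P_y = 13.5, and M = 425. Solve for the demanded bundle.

x* = 5.1902, y* = 17.8716

MRS = 2·(y−15)/(x−3). Tangency with P_x/P_y gives y−15 = (1/2)·(P_x/P_y)·(x−3).
Substituting into the budget: x* = 3 + 2/3·(M − 3·P_x − 15·P_y)/P_x, and y* = 15 + 1/3·(…)/P_y.
Discretionary income = 425 − 3·35.4 − 15·13.5 = 116.3; x* = 3 + 2/3·116.3/35.4 = 5.1902; y* = 15 + 1/3·116.3/13.5 = 17.8716.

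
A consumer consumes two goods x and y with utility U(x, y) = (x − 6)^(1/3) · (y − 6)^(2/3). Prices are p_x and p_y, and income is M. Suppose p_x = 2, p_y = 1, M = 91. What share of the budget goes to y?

MRS = (1/2)·(y−6)/(x−6). Tangency with p_x/p_y gives y−6 = 2·(p_x/p_y)·(x−6).
Substituting into the budget: x* = 6 + 1/3·(M − 6·p_x − 6·p_y)/p_x, and y* = 6 + 2/3·(…)/p_y.
Discretionary income = 91 − 6·2 − 6·1 = 73; x* = 6 + 1/3·73/2 = 18.1667; y* = 6 + 2/3·73/1 = 54.6667.
Expenditure on y: 1·54.6667 = 54.6667; share = 0.6007.

share on y = 0.6007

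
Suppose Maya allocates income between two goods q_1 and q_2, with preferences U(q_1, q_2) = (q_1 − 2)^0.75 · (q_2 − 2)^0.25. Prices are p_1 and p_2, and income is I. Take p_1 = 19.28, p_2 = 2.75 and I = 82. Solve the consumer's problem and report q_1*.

q_1* = 3.4759

This is Cobb-Douglas in (q_1−2, q_2−2): tangency gives 0.75·p_2·(q_2−2) = 0.25·p_1·(q_1−2).
After buying the subsistence bundle (2, 2), a share 0.75 of the remaining income goes to q_1: q_1* = 2 + 0.75·(I − 2p_1 − 2p_2)/p_1.
Discretionary income = 82 − 2·19.28 − 2·2.75 = 37.94; q_1* = 2 + 0.75·37.94/19.28 = 3.4759.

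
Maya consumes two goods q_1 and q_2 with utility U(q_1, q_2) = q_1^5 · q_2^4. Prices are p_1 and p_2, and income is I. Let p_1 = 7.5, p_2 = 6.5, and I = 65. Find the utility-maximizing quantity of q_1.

q_1* = 4.8148

MU_q_1/MU_q_2 = (5·q_2)/(4·q_1); tangency sets this equal to p_1/p_2.
So 5·p_2·q_2 = 4·p_1·q_1; combined with the budget, a share 5/9 of income goes to q_1.
Demand: q_1*(p_1,p_2,I) = 5/9·I/p_1 and q_2* = 4/9·I/p_2.
At p_1=7.5, p_2=6.5, I=65: q_1* = 5/9·65/7.5 = 4.8148.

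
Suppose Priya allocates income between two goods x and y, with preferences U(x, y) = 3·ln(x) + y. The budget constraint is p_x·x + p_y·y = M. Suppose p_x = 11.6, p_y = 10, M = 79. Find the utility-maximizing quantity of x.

MU_x = 3/x, MU_y = 1. Tangency: 3/x = p_x/p_y.
So x*(p_x,p_y) = 3·p_y/p_x, independent of income; and y* = (M − 3·p_y)/p_y.
At the given prices: x* = 3·10/11.6 = 2.5862.

x* = 2.5862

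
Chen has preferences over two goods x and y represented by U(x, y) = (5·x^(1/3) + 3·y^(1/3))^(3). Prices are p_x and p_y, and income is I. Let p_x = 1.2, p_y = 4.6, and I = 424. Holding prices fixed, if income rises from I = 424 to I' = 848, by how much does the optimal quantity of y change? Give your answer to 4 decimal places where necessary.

From the CES first-order condition, (5/3)·(y/x)^(2/3) = p_x/p_y.
Solve for the ratio: y/x = [(3/5)·p_x/p_y]^(1.5).
With the ratio pinned down, the budget gives x* = I/(p_x + p_y·(y/x)) and y* = (y/x)·x*.
Numerically y/x = 0.061924, so x* = 424/(1.2 + 4.6·0.061924) = 285.5503 and y* = 0.061924·285.5503 = 17.6825.
At I' = 848: y* = 35.3651. Change: 35.3651 − 17.6825 = 17.6825.

Δy* = 17.6825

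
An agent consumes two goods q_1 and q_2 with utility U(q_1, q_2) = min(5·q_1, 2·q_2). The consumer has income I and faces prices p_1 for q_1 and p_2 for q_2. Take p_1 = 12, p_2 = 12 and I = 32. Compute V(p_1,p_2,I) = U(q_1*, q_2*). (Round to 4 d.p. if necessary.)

Demand: q_1*(p_1,p_2,I) = 2·I/(2·p_1 + 5·p_2), q_2* = 5·I/(2·p_1 + 5·p_2).
Here 2·12 + 5·12 = 84, giving q_1* = 0.7619 and q_2* = 1.9048.
Utility at the optimum: U(0.7619, 1.9048) = 3.8095.

V = 3.8095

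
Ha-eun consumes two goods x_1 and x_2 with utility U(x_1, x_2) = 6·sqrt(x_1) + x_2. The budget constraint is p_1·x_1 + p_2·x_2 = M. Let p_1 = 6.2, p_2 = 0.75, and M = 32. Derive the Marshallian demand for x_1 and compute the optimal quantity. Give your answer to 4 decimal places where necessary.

x_1* = 0.1317

Set MRS = p_1/p_2: 3·x_1^(−1/2) = p_1/p_2.
Solve: √x_1 = 3·p_2/p_1, so x_1*(p_1,p_2) = (3·p_2/p_1)², and x_2* = (M − p_1·x_1*)/p_2.
Plugging in: x_1* = (3·0.75/6.2)² = 0.1317.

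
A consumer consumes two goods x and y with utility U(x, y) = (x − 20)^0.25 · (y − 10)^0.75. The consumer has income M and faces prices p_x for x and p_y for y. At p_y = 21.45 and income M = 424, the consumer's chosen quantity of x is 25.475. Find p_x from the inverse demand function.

p_x = 5

Let x' = x−20, y' = y−10. MRS = (1/3)·y'/x' = p_x/p_y.
After buying the subsistence bundle (20, 10), a share 0.25 of the remaining income goes to x: x* = 20 + 0.25·(M − 20p_x − 10p_y)/p_x.
Set x* = 25.475 in the demand function and solve for p_x: p_x = 5.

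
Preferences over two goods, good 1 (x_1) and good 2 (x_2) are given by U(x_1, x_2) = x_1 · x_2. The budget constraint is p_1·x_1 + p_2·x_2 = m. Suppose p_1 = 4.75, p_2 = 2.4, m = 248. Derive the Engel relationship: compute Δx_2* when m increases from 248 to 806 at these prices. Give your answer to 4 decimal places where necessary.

Δx_2* = 116.25

The MRS is x_2/x_1. Set MRS = p_1/p_2.
So p_2·x_2 = p_1·x_1; combined with the budget, a share 0.5 of income goes to x_1.
Demand: x_1*(p_1,p_2,m) = 0.5·m/p_1 and x_2* = 0.5·m/p_2.
At p_1=4.75, p_2=2.4, m=248: x_2* = 0.5·248/2.4 = 51.6667.
At m' = 806: x_2* = 167.9167. Change: 167.9167 − 51.6667 = 116.25.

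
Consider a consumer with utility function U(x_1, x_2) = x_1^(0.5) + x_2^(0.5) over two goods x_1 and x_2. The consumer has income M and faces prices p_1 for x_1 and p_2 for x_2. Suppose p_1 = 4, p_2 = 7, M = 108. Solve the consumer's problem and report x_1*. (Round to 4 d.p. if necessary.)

From the CES first-order condition, (x_2/x_1)^(0.5) = p_1/p_2.
Solve for the ratio: x_2/x_1 = [p_1/p_2]^(2).
Substitute x_2 = (x_2/x_1)·x_1 into the budget: x_1* = M/(p_1 + p_2·(x_2/x_1)).
Numerically x_2/x_1 = 0.326531, so x_1* = 108/(4 + 7·0.326531) = 17.1818.

x_1* = 17.1818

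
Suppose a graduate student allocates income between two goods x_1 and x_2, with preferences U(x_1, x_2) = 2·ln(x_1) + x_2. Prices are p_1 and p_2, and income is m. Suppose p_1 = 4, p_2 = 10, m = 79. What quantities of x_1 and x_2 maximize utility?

x_1* = 5, x_2* = 5.9

MU_x_1 = 2/x_1, MU_x_2 = 1. Tangency: 2/x_1 = p_1/p_2.
So x_1*(p_1,p_2) = 2·p_2/p_1, independent of income; and x_2* = (m − 2·p_2)/p_2.
At the given prices: x_1* = 2·10/4 = 5, and x_2* = 5.9.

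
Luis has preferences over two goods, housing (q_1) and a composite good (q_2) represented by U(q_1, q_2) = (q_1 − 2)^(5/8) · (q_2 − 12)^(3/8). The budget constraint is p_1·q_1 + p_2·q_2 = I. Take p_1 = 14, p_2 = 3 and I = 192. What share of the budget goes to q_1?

share on q_1 = 0.5625

This is Cobb-Douglas in (q_1−2, q_2−12): tangency gives 0.625·p_2·(q_2−12) = 0.375·p_1·(q_1−2).
After buying the subsistence bundle (2, 12), a share 0.625 of the remaining income goes to q_1: q_1* = 2 + 0.625·(I − 2p_1 − 12p_2)/p_1.
Discretionary income = 192 − 2·14 − 12·3 = 128; q_1* = 2 + 0.625·128/14 = 7.7143; q_2* = 12 + 0.375·128/3 = 28.
Expenditure on q_1: 14·7.7143 = 108; share = 0.5625.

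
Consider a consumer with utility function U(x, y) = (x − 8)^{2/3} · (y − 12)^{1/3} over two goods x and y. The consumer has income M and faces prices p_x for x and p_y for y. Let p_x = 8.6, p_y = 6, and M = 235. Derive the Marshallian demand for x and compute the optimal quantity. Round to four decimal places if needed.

This is Cobb-Douglas in (x−8, y−12): tangency gives 2/3·p_y·(y−12) = 1/3·p_x·(x−8).
After buying the subsistence bundle (8, 12), a share 2/3 of the remaining income goes to x: x* = 8 + 2/3·(M − 8p_x − 12p_y)/p_x.
Discretionary income = 235 − 8·8.6 − 12·6 = 94.2; x* = 8 + 2/3·94.2/8.6 = 15.3023.

x* = 15.3023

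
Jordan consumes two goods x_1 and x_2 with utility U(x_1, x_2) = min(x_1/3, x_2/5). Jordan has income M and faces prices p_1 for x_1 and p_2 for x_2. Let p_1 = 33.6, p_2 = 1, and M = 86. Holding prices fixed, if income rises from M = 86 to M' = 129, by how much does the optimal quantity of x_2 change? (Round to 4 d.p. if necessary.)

Δx_2* = 2.0321

Demand: x_1*(p_1,p_2,M) = 3·M/(3·p_1 + 5·p_2), x_2* = 5·M/(3·p_1 + 5·p_2).
Here 3·33.6 + 5·1 = 105.8, giving x_2* = 4.0643.
At M' = 129: x_2* = 6.0964. Change: 6.0964 − 4.0643 = 2.0321.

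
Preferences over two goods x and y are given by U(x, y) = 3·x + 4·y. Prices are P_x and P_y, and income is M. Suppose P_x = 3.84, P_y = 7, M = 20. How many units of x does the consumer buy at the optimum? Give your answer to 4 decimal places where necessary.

Linear utility — the consumer picks whichever good has higher MU/price: 3/3.84 = 0.7812 vs 4/7 = 0.5714.
x gives more utility per dollar, so spend all income on x: x* = M/P_x, y* = 0.
Numerically: x* = 5.2083, y* = 0.

x* = 5.2083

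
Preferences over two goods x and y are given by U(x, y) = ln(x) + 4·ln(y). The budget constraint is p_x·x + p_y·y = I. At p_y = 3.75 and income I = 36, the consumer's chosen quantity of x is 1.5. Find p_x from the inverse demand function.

p_x = 4.8

MU_x/MU_y = (y)/(4·x); tangency sets this equal to p_x/p_y.
So p_y·y = 4·p_x·x; combined with the budget, a share 0.2 of income goes to x.
Demand: x*(p_x,p_y,I) = 0.2·I/p_x and y* = 0.8·I/p_y.
Set x* = 1.5 in the demand function and solve for p_x: p_x = 4.8.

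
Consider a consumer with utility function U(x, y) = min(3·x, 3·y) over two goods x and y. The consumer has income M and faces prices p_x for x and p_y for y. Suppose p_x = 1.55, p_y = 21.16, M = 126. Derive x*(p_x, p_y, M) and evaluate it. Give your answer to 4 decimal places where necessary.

With perfect complements, no substitution: consume in ratio x:y = 3:3.
Budget: p_x·x + p_y·x = M, so (3·p_x + 3·p_y)·x = 3·M.
Demand: x*(p_x,p_y,M) = 3·M/(3·p_x + 3·p_y), y* = 3·M/(3·p_x + 3·p_y).
Here 3·1.55 + 3·21.16 = 68.13, giving x* = 5.5482.

x* = 5.5482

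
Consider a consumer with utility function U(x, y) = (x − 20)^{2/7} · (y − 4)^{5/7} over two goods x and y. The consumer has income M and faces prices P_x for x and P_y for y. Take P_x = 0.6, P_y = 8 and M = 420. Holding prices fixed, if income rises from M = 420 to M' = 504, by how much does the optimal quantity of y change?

Δy* = 7.5

Substituting into the budget: x* = 20 + 2/7·(M − 20·P_x − 4·P_y)/P_x, and y* = 4 + 5/7·(…)/P_y.
Discretionary income = 420 − 20·0.6 − 4·8 = 376; y* = 4 + 5/7·376/8 = 37.5714.
At M' = 504: y* = 45.0714. Change: 45.0714 − 37.5714 = 7.5.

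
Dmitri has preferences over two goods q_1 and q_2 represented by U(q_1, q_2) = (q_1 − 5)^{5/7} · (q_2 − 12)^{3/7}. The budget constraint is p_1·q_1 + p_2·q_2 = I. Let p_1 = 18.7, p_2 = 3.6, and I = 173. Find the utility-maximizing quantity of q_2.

q_2* = 15.7812

After buying the subsistence bundle (5, 12), a share 0.625 of the remaining income goes to q_1: q_1* = 5 + 0.625·(I − 5p_1 − 12p_2)/p_1.
Discretionary income = 173 − 5·18.7 − 12·3.6 = 36.3; q_2* = 12 + 0.375·36.3/3.6 = 15.7812.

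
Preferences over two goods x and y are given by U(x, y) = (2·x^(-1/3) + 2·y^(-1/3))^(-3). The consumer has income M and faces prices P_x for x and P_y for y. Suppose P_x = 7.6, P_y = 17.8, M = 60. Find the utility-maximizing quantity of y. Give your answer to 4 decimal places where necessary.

y* = 1.864

MRS = MU_x/MU_y = (y/x)^(4/3). Set equal to P_x/P_y.
Hence y/x = (P_x/P_y)^(1/(4/3)), i.e. raised to the 0.75 power.
With the ratio pinned down, the budget gives x* = M/(P_x + P_y·(y/x)) and y* = (y/x)·x*.
Numerically y/x = 0.528196, so x* = 60/(7.6 + 17.8·0.528196) = 3.529 and y* = 0.528196·3.529 = 1.864.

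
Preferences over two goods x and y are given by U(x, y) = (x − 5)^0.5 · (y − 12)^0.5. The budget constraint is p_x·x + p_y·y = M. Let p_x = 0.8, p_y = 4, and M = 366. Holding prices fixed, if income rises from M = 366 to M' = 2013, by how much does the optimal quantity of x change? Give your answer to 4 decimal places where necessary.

Let x' = x−5, y' = y−12. MRS = y'/x' = p_x/p_y.
After buying the subsistence bundle (5, 12), a share 0.5 of the remaining income goes to x: x* = 5 + 0.5·(M − 5p_x − 12p_y)/p_x.
Discretionary income = 366 − 5·0.8 − 12·4 = 314; x* = 5 + 0.5·314/0.8 = 201.25.
At M' = 2013: x* = 1230.625. Change: 1230.625 − 201.25 = 1029.375.

Δx* = 1029.375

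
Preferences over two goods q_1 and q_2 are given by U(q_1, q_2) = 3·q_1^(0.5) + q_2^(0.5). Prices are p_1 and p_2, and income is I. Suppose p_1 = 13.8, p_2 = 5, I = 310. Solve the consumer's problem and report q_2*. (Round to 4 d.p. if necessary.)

MU_q_1 ∝ 3·q_1^(-0.5), MU_q_2 ∝ q_2^(-0.5), so MRS = 3·(q_2/q_1)^(0.5) = p_1/p_2.
Solve for the ratio: q_2/q_1 = [(1/3)·p_1/p_2]^(2).
Substitute q_2 = (q_2/q_1)·q_1 into the budget: q_1* = I/(p_1 + p_2·(q_2/q_1)).
Numerically q_2/q_1 = 0.8464, so q_1* = 310/(13.8 + 5·0.8464) = 17.1917 and q_2* = 0.8464·17.1917 = 14.551.

q_2* = 14.551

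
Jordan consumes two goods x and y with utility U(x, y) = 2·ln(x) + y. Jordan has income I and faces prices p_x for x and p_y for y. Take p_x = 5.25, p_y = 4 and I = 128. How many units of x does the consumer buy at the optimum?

x* = 1.5238

MU_x = 2/x, MU_y = 1. Tangency: 2/x = p_x/p_y.
So x*(p_x,p_y) = 2·p_y/p_x, independent of income; and y* = (I − 2·p_y)/p_y.
At the given prices: x* = 2·4/5.25 = 1.5238.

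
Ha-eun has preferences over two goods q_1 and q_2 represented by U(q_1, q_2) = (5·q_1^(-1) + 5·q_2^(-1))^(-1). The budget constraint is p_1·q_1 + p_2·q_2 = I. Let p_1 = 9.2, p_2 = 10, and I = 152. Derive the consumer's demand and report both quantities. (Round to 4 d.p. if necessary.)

With the ratio pinned down, the budget gives q_1* = I/(p_1 + p_2·(q_2/q_1)) and q_2* = (q_2/q_1)·q_1*.
Numerically q_2/q_1 = 0.959166, so q_1* = 152/(9.2 + 10·0.959166) = 8.0887 and q_2* = 0.959166·8.0887 = 7.7584.

q_1* = 8.0887, q_2* = 7.7584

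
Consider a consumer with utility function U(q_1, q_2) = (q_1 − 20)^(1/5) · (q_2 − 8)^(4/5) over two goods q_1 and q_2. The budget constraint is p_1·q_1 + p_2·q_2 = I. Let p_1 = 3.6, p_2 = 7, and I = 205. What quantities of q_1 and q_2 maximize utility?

After buying the subsistence bundle (20, 8), a share 0.2 of the remaining income goes to q_1: q_1* = 20 + 0.2·(I − 20p_1 − 8p_2)/p_1.
Discretionary income = 205 − 20·3.6 − 8·7 = 77; q_1* = 20 + 0.2·77/3.6 = 24.2778; q_2* = 8 + 0.8·77/7 = 16.8.

q_1* = 24.2778, q_2* = 16.8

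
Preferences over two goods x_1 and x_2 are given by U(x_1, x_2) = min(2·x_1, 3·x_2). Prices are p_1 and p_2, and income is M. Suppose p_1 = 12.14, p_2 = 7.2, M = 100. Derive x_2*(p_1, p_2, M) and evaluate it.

x_2* = 3.9355

With perfect complements, no substitution: consume in ratio x_1:x_2 = 3:2.
Budget: p_1·x_1 + p_2·(2/3)·x_1 = M, so (3·p_1 + 2·p_2)·x_1 = 3·M.
Demand: x_1*(p_1,p_2,M) = 3·M/(3·p_1 + 2·p_2), x_2* = 2·M/(3·p_1 + 2·p_2).
Here 3·12.14 + 2·7.2 = 50.82, giving x_2* = 3.9355.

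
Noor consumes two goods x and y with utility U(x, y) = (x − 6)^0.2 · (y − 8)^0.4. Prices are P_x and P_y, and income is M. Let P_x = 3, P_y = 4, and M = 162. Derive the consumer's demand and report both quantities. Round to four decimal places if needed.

Let x' = x−6, y' = y−8. MRS = (1/2)·y'/x' = P_x/P_y.
Substituting into the budget: x* = 6 + 1/3·(M − 6·P_x − 8·P_y)/P_x, and y* = 8 + 2/3·(…)/P_y.
Discretionary income = 162 − 6·3 − 8·4 = 112; x* = 6 + 1/3·112/3 = 18.4444; y* = 8 + 2/3·112/4 = 26.6667.

x* = 18.4444, y* = 26.6667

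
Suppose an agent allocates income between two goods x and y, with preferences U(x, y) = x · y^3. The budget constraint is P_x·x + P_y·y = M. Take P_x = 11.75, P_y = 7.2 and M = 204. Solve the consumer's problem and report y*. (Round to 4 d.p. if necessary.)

MU_x/MU_y = (y)/(3·x); tangency sets this equal to P_x/P_y.
So P_y·y = 3·P_x·x; combined with the budget, a share 0.25 of income goes to x.
Demand: x*(P_x,P_y,M) = 0.25·M/P_x and y* = 0.75·M/P_y.
At P_x=11.75, P_y=7.2, M=204: y* = 0.75·204/7.2 = 21.25.

y* = 21.25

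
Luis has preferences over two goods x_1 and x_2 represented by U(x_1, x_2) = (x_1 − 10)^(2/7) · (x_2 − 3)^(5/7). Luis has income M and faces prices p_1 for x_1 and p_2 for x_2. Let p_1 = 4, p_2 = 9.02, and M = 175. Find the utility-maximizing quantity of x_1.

This is Cobb-Douglas in (x_1−10, x_2−3): tangency gives 2/7·p_2·(x_2−3) = 5/7·p_1·(x_1−10).
After buying the subsistence bundle (10, 3), a share 2/7 of the remaining income goes to x_1: x_1* = 10 + 2/7·(M − 10p_1 − 3p_2)/p_1.
Discretionary income = 175 − 10·4 − 3·9.02 = 107.94; x_1* = 10 + 2/7·107.94/4 = 17.71.

x_1* = 17.71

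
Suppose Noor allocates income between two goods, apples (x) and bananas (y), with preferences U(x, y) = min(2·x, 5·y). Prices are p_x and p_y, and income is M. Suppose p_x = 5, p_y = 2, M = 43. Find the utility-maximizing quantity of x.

x* = 7.4138

Here 5·5 + 2·2 = 29, giving x* = 7.4138.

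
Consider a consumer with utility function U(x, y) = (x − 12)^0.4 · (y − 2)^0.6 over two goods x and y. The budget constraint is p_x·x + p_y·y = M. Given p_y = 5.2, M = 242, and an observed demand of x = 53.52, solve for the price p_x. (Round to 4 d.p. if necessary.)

Let x' = x−12, y' = y−2. MRS = (2/3)·y'/x' = p_x/p_y.
After buying the subsistence bundle (12, 2), a share 0.4 of the remaining income goes to x: x* = 12 + 0.4·(M − 12p_x − 2p_y)/p_x.
Set x* = 53.52 in the demand function and solve for p_x: p_x = 2.

p_x = 2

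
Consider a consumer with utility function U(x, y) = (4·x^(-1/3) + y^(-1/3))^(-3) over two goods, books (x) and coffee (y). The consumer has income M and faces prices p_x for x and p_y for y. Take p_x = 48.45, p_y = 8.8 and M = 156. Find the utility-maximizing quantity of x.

MRS = MU_x/MU_y = 4·(y/x)^(4/3). Set equal to p_x/p_y.
Hence y/x = ((1/4)·p_x/p_y)^(1/(4/3)), i.e. raised to the 0.75 power.
Substitute y = (y/x)·x into the budget: x* = M/(p_x + p_y·(y/x)).
Numerically y/x = 1.270759, so x* = 156/(48.45 + 8.8·1.270759) = 2.616.

x* = 2.616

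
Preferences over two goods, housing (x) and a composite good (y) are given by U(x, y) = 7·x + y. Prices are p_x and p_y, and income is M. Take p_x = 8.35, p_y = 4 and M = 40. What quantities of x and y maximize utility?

x* = 4.7904, y* = 0

Perfect substitutes: compare marginal utility per dollar. 7/p_x vs 1/p_y → 0.8383 vs 0.25.
x gives more utility per dollar, so spend all income on x: x* = M/p_x, y* = 0.
Numerically: x* = 4.7904, y* = 0.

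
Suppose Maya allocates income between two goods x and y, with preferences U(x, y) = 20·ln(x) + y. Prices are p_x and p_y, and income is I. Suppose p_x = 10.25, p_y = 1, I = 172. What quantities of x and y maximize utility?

MU_x = 20/x, MU_y = 1. Tangency: 20/x = p_x/p_y.
So x*(p_x,p_y) = 20·p_y/p_x, independent of income; and y* = (I − 20·p_y)/p_y.
At the given prices: x* = 20·1/10.25 = 1.9512, and y* = 152.

x* = 1.9512, y* = 152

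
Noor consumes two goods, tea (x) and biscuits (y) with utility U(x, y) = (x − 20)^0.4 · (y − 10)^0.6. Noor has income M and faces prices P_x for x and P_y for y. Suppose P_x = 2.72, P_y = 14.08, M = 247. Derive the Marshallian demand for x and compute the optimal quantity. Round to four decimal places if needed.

MRS = (2/3)·(y−10)/(x−20). Tangency with P_x/P_y gives y−10 = (3/2)·(P_x/P_y)·(x−20).
Substituting into the budget: x* = 20 + 0.4·(M − 20·P_x − 10·P_y)/P_x, and y* = 10 + 0.6·(…)/P_y.
Discretionary income = 247 − 20·2.72 − 10·14.08 = 51.8; x* = 20 + 0.4·51.8/2.72 = 27.6176.

x* = 27.6176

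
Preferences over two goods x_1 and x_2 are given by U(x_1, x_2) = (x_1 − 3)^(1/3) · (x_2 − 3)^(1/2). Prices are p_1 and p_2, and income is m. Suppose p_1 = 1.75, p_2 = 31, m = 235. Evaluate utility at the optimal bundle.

V = 5.1248

This is Cobb-Douglas in (x_1−3, x_2−3): tangency gives 1/3·p_2·(x_2−3) = 0.5·p_1·(x_1−3).
After buying the subsistence bundle (3, 3), a share 0.4 of the remaining income goes to x_1: x_1* = 3 + 0.4·(m − 3p_1 − 3p_2)/p_1.
Discretionary income = 235 − 3·1.75 − 3·31 = 136.75; x_1* = 3 + 0.4·136.75/1.75 = 34.2571; x_2* = 3 + 0.6·136.75/31 = 5.6468.
Utility at the optimum: U(34.2571, 5.6468) = 5.1248.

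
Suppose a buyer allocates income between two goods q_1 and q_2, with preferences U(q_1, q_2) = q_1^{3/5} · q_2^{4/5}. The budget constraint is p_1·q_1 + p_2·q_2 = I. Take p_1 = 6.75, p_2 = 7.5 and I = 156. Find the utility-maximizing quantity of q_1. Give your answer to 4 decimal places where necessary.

The MRS is (3/4)·q_2/q_1. Set MRS = p_1/p_2.
Rearranging, p_2·q_2 = (4/3)·p_1·q_1. Substituting into the budget gives p_1·q_1·(1 + (4/3)) = I.
Demand: q_1*(p_1,p_2,I) = 3/7·I/p_1 and q_2* = 4/7·I/p_2.
At p_1=6.75, p_2=7.5, I=156: q_1* = 3/7·156/6.75 = 9.9048.

q_1* = 9.9048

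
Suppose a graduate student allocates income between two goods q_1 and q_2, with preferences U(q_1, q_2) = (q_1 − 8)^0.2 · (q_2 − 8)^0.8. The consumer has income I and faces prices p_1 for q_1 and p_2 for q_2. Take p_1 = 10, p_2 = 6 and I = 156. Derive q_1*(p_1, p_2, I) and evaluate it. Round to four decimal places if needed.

This is Cobb-Douglas in (q_1−8, q_2−8): tangency gives 0.2·p_2·(q_2−8) = 0.8·p_1·(q_1−8).
After buying the subsistence bundle (8, 8), a share 0.2 of the remaining income goes to q_1: q_1* = 8 + 0.2·(I − 8p_1 − 8p_2)/p_1.
Discretionary income = 156 − 8·10 − 8·6 = 28; q_1* = 8 + 0.2·28/10 = 8.56.

q_1* = 8.56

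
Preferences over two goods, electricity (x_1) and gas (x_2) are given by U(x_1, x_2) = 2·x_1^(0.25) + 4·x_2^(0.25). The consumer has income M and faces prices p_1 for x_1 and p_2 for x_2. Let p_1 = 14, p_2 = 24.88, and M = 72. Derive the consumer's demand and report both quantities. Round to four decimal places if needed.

From the CES first-order condition, (1/2)·(x_2/x_1)^(0.75) = p_1/p_2.
Solve for the ratio: x_2/x_1 = [2·p_1/p_2]^(4/3).
With the ratio pinned down, the budget gives x_1* = M/(p_1 + p_2·(x_2/x_1)) and x_2* = (x_2/x_1)·x_1*.
Numerically x_2/x_1 = 1.170605, so x_1* = 72/(14 + 24.88·1.170605) = 1.6696 and x_2* = 1.170605·1.6696 = 1.9544.

x_1* = 1.6696, x_2* = 1.9544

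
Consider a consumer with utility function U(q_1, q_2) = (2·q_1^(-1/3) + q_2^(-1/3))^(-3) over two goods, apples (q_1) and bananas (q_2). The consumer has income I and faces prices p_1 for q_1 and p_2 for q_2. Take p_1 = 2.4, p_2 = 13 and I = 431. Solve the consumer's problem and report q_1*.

q_1* = 94.1651

With the ratio pinned down, the budget gives q_1* = I/(p_1 + p_2·(q_2/q_1)) and q_2* = (q_2/q_1)·q_1*.
Numerically q_2/q_1 = 0.167467, so q_1* = 431/(2.4 + 13·0.167467) = 94.1651.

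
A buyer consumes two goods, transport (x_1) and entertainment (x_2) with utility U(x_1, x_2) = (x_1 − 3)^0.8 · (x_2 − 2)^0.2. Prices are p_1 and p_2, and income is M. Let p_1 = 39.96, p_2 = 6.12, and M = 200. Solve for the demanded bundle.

This is Cobb-Douglas in (x_1−3, x_2−2): tangency gives 0.8·p_2·(x_2−2) = 0.2·p_1·(x_1−3).
After buying the subsistence bundle (3, 2), a share 0.8 of the remaining income goes to x_1: x_1* = 3 + 0.8·(M − 3p_1 − 2p_2)/p_1.
Discretionary income = 200 − 3·39.96 − 2·6.12 = 67.88; x_1* = 3 + 0.8·67.88/39.96 = 4.359; x_2* = 2 + 0.2·67.88/6.12 = 4.2183.

x_1* = 4.359, x_2* = 4.2183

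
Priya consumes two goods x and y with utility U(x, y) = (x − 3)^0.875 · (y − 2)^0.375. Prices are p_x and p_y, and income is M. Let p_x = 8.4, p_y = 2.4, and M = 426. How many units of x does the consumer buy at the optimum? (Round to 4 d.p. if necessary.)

x* = 36

Let x' = x−3, y' = y−2. MRS = (7/3)·y'/x' = p_x/p_y.
After buying the subsistence bundle (3, 2), a share 0.7 of the remaining income goes to x: x* = 3 + 0.7·(M − 3p_x − 2p_y)/p_x.
Discretionary income = 426 − 3·8.4 − 2·2.4 = 396; x* = 3 + 0.7·396/8.4 = 36.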